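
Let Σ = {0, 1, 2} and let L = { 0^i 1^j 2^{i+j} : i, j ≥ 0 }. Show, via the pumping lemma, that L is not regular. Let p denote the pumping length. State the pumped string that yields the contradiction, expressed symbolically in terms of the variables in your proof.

0^{p+k} 1^p 2^{2p}

Assume L is regular; let p be its pumping constant.
Take w = 0^p 1^p 2^{2p} ∈ L (with i=j=p, i+j=2p), |w| = 4p ≥ p.
The pumping lemma gives a decomposition w = xyz where |xy| ≤ p and |y| > 0.
Because |xy| ≤ p and w begins with p copies of 0, we have y = 0^k with 1 ≤ k ≤ p.
Consider xy^2z = 0^{p+k} 1^p 2^{2p}. Now the 0- and 1-counts sum to 2p+k, but the 2-count is 2p ≠ 2p+k. So xy^2z ∉ L.
This contradicts the pumping lemma, so L is not regular.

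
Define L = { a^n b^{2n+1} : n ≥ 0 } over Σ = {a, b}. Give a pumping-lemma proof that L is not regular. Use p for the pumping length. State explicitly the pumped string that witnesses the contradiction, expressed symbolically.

a^{p+k} b^{2p+1}

Toward a contradiction, assume L is regular with pumping length p.
Choose w = a^p b^{2p+1}, which is in L with |w| = 3p+1 ≥ p.
Write w = xyz as guaranteed by the lemma, with |xy| ≤ p and y is nonempty.
The first p characters of w are a's, so xy (and hence y) consists only of a's. Write y = a^k, 1 ≤ k ≤ p.
Pump with i = 2: xy^2z = a^{p+k} b^{2p+1}. For this to lie in L we would need 2p+1 = 2(p+k)+1, which forces k = 0. But k ≥ 1, so xy^2z ∉ L.
Contradiction. Therefore L is not regular.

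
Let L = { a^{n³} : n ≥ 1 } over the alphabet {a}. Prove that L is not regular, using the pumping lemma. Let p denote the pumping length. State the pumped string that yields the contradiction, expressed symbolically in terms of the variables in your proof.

Suppose for contradiction that L is regular, and let p be the pumping length.
Take w = a^{p³} ∈ L with |w| = p³ ≥ p.
By the pumping lemma, w = xyz with |xy| ≤ p and |y| ≥ 1.
Then y = a^k for some k with 1 ≤ k ≤ p.
Pump with i = 2: xy^2z = a^{p³+k}. Since 1 ≤ k ≤ p, p³ < p³+k ≤ p³+p < p³+3p²+3p+1 = (p+1)³, so p³+k is not a perfect cube. So xy^2z ∉ L.
This contradicts the pumping lemma, so L is not regular.

a^{p³+k}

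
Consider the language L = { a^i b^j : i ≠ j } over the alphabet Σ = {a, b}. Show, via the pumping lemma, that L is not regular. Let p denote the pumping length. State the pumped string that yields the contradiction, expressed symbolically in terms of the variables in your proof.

Toward a contradiction, assume L is regular with pumping length p.
Choose w = a^p b^{p+p!}. Since p ≠ p+p!, w ∈ L; and |w| ≥ p.
By the pumping lemma, w = xyz with |xy| ≤ p and |y| > 0.
Because |xy| ≤ p and w begins with p copies of a, we have y = a^k with 1 ≤ k ≤ p.
Since 1 ≤ k ≤ p, k divides p!; set t = 1 + p!/k. Then xy^t z has p + (p!/k)·k = p + p! copies of a. Now the a-count equals the b-count, so i ≠ j fails. So xy^t z = a^{p+p!} b^{p+p!} ∉ L.
This contradicts the pumping lemma, so L is not regular.

a^{p+p!} b^{p+p!}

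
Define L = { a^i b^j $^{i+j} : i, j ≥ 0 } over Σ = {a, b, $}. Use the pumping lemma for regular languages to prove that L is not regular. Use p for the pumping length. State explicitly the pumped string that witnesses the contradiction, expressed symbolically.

a^{p+k} b^p $^{2p}

Assume L is regular. Let p be the pumping length given by the pumping lemma.
Take w = a^p b^p $^{2p} ∈ L (with i=j=p, i+j=2p), |w| = 4p ≥ p.
By the pumping lemma, w = xyz with |xy| ≤ p and |y| > 0.
The first p characters of w are a's, so xy (and hence y) consists only of a's. Write y = a^k, 1 ≤ k ≤ p.
Consider xy^2z = a^{p+k} b^p $^{2p}. Now the a- and b-counts sum to 2p+k, but the $-count is 2p ≠ 2p+k. So xy^2z ∉ L.
Contradiction. Therefore L is not regular.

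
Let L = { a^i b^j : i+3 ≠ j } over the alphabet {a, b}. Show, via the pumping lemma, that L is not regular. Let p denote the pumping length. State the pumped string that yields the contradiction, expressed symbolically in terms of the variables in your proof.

a^{p+p!} b^{p+p!+3}

Assume L is regular; let p be its pumping constant.
Choose w = a^p b^{p+p!+3}. Since p ≠ (p+p!+3)-3 = p+p!, w ∈ L; and |w| ≥ p.
The pumping lemma gives a decomposition w = xyz where |xy| ≤ p and |y| > 0.
The first p characters of w are a's, so xy (and hence y) consists only of a's. Write y = a^k, 1 ≤ k ≤ p.
Since 1 ≤ k ≤ p, k divides p!; set t = 1 + p!/k. Then xy^t z has p + (p!/k)·k = p + p! copies of a. Now the a-count is p+p! and (b-count)-3 = (p+p!+3)-3 = p+p!, so i+3 ≠ j fails. So xy^t z = a^{p+p!} b^{p+p!+3} ∉ L.
This is a contradiction; hence L is not regular.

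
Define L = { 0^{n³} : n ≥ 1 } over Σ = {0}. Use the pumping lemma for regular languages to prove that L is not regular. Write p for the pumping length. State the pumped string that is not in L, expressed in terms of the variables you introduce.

Toward a contradiction, assume L is regular with pumping length p.
Take w = 0^{p³} ∈ L with |w| = p³ ≥ p.
By the pumping lemma, w = xyz with |xy| ≤ p and y is nonempty.
Then y = 0^k for some k with 1 ≤ k ≤ p.
Pump with i = 2: xy^2z = 0^{p³+k}. Since 1 ≤ k ≤ p, p³ < p³+k ≤ p³+p < p³+3p²+3p+1 = (p+1)³, so p³+k is not a perfect cube. So xy^2z ∉ L.
Contradiction. Therefore L is not regular.

0^{p³+k}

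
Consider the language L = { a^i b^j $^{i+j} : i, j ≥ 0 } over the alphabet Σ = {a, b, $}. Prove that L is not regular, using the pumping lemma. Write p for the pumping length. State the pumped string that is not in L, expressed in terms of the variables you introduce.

a^{p+k} b^p $^{2p}

Assume L is regular. Let p be the pumping length given by the pumping lemma.
Take w = a^p b^p $^{2p} ∈ L (with i=j=p, i+j=2p), |w| = 4p ≥ p.
Write w = xyz as guaranteed by the lemma, with |xy| ≤ p and y is nonempty.
Because |xy| ≤ p and w begins with p copies of a, we have y = a^k with 1 ≤ k ≤ p.
Consider xy^2z = a^{p+k} b^p $^{2p}. Now the a- and b-counts sum to 2p+k, but the $-count is 2p ≠ 2p+k. So xy^2z ∉ L.
This is a contradiction; hence L is not regular.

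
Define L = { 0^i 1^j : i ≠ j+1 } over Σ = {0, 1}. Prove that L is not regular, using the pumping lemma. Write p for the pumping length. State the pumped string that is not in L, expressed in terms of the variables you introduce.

0^{p+p!} 1^{p+p!-1}

Assume L is regular; let p be its pumping constant.
Choose w = 0^p 1^{p+p!-1}. Since p ≠ (p+p!-1)+1 = p+p!, w ∈ L; and |w| ≥ p.
By the pumping lemma, w = xyz with |xy| ≤ p and y is nonempty.
Since the first p symbols of w are all 0's and |xy| ≤ p, y lies entirely in the leading 0-block: y = 0^k for some k with 1 ≤ k ≤ p.
Since 1 ≤ k ≤ p, k divides p!; set t = 1 + p!/k. Then xy^t z has p + (p!/k)·k = p + p! copies of 0. Now the 0-count is p+p! and (1-count)+1 = (p+p!-1)+1 = p+p!, so i ≠ j+1 fails. So xy^t z = 0^{p+p!} 1^{p+p!-1} ∉ L.
This is a contradiction; hence L is not regular.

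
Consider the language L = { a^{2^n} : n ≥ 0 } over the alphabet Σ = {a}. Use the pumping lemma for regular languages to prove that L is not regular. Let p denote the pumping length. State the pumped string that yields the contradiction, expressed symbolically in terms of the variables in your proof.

Suppose for contradiction that L is regular, and let p be the pumping length.
Take w = a^{2^p} ∈ L with |w| = 2^p ≥ p.
The pumping lemma gives a decomposition w = xyz where |xy| ≤ p and |y| > 0.
Then y = a^k for some k with 1 ≤ k ≤ p.
Pump with i = 2: xy^2z = a^{2^p+k}. Since 1 ≤ k ≤ p < 2^p, we have 2^p < 2^p+k < 2^{p+1}, so 2^p+k is not a power of 2. So xy^2z ∉ L.
This is a contradiction; hence L is not regular.

a^{2^p+k}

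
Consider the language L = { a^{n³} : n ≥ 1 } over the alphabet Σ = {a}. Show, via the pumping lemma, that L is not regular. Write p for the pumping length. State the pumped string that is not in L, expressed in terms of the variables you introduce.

a^{p³+k}

Suppose for contradiction that L is regular, and let p be the pumping length.
Take w = a^{p³} ∈ L with |w| = p³ ≥ p.
The pumping lemma gives a decomposition w = xyz where |xy| ≤ p and y is nonempty.
Then y = a^k for some k with 1 ≤ k ≤ p.
Pump with i = 2: xy^2z = a^{p³+k}. Since 1 ≤ k ≤ p, p³ < p³+k ≤ p³+p < p³+3p²+3p+1 = (p+1)³, so p³+k is not a perfect cube. So xy^2z ∉ L.
Contradiction. Therefore L is not regular.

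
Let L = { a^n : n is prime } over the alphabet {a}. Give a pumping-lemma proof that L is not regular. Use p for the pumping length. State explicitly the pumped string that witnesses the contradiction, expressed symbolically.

a^{q(1+k)}

Toward a contradiction, assume L is regular with pumping length p.
Let q be a prime with q ≥ p+2 (infinitely many primes exist), and take w = a^q ∈ L with |w| = q ≥ p.
Write w = xyz as guaranteed by the lemma, with |xy| ≤ p and |y| > 0.
Then y = a^k for some k with 1 ≤ k ≤ p.
Since 1 ≤ k ≤ p, |xz| = q-k. Pump with i = q+1: |xy^{q+1}z| = (q-k)+(q+1)k = q+qk = q(1+k), which is composite (both factors ≥ 2). So xy^{q+1}z = a^{q(1+k)} ∉ L.
This contradicts the pumping lemma, so L is not regular.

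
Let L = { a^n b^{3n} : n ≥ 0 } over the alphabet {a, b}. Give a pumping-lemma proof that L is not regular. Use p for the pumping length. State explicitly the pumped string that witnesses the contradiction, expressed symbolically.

a^{p+k} b^{3p}

Assume L is regular. Let p be the pumping length given by the pumping lemma.
Take w = a^p b^{3p}. Then w ∈ L and |w| = 4p ≥ p.
Write w = xyz as guaranteed by the lemma, with |xy| ≤ p and y is nonempty.
Because |xy| ≤ p and w begins with p copies of a, we have y = a^k with 1 ≤ k ≤ p.
Pump with i = 2: xy^2z = a^{p+k} b^{3p}. For this to lie in L we would need 3p = 3(p+k), which forces k = 0. But k ≥ 1, so xy^2z ∉ L.
Contradiction. Therefore L is not regular.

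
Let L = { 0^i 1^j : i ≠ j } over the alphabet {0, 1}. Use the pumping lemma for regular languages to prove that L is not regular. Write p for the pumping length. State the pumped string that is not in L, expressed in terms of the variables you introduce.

0^{p+p!} 1^{p+p!}

Assume L is regular; let p be its pumping constant.
Choose w = 0^p 1^{p+p!}. Since p ≠ p+p!, w ∈ L; and |w| ≥ p.
The pumping lemma gives a decomposition w = xyz where |xy| ≤ p and |y| ≥ 1.
The first p characters of w are 0's, so xy (and hence y) consists only of 0's. Write y = 0^k, 1 ≤ k ≤ p.
Since 1 ≤ k ≤ p, k divides p!; set t = 1 + p!/k. Then xy^t z has p + (p!/k)·k = p + p! copies of 0. Now the 0-count equals the 1-count, so i ≠ j fails. So xy^t z = 0^{p+p!} 1^{p+p!} ∉ L.
This is a contradiction; hence L is not regular.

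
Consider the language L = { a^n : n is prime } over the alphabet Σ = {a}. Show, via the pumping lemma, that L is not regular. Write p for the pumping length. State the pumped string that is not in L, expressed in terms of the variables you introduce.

a^{q(1+k)}

Assume L is regular. Let p be the pumping length given by the pumping lemma.
Let q be a prime with q ≥ p+2 (infinitely many primes exist), and take w = a^q ∈ L with |w| = q ≥ p.
The pumping lemma gives a decomposition w = xyz where |xy| ≤ p and |y| ≥ 1.
Then y = a^k for some k with 1 ≤ k ≤ p.
Since 1 ≤ k ≤ p, |xz| = q-k. Pump with i = q+1: |xy^{q+1}z| = (q-k)+(q+1)k = q+qk = q(1+k), which is composite (both factors ≥ 2). So xy^{q+1}z = a^{q(1+k)} ∉ L.
This contradicts the pumping lemma, so L is not regular.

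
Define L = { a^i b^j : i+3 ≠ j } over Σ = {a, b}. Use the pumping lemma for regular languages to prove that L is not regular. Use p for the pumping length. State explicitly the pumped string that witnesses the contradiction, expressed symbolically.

a^{p+p!} b^{p+p!+3}

Toward a contradiction, assume L is regular with pumping length p.
Choose w = a^p b^{p+p!+3}. Since p ≠ (p+p!+3)-3 = p+p!, w ∈ L; and |w| ≥ p.
The pumping lemma gives a decomposition w = xyz where |xy| ≤ p and |y| ≥ 1.
Since the first p symbols of w are all a's and |xy| ≤ p, y lies entirely in the leading a-block: y = a^k for some k with 1 ≤ k ≤ p.
Since 1 ≤ k ≤ p, k divides p!; set t = 1 + p!/k. Then xy^t z has p + (p!/k)·k = p + p! copies of a. Now the a-count is p+p! and (b-count)-3 = (p+p!+3)-3 = p+p!, so i+3 ≠ j fails. So xy^t z = a^{p+p!} b^{p+p!+3} ∉ L.
Contradiction. Therefore L is not regular.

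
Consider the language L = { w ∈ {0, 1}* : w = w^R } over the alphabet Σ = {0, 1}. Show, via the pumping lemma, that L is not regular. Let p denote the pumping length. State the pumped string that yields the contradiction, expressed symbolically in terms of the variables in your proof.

Toward a contradiction, assume L is regular with pumping length p.
Take w = 0^p 1 0^p, a palindrome of length 2p+1 ≥ p.
Write w = xyz as guaranteed by the lemma, with |xy| ≤ p and y is nonempty.
The first p characters of w are 0's, so xy (and hence y) consists only of 0's. Write y = 0^k, 1 ≤ k ≤ p.
Pump with i = 2: xy^2z = 0^{p+k} 1 0^p. Its reverse is 0^p 1 0^{p+k}, which differs from xy^2z since k ≥ 1. So xy^2z is not a palindrome and xy^2z ∉ L.
This is a contradiction; hence L is not regular.

0^{p+k} 1 0^p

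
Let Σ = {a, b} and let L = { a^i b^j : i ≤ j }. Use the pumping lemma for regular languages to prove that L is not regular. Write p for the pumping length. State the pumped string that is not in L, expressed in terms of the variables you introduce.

a^{p+k} b^p

Assume L is regular; let p be its pumping constant.
Choose w = a^p b^p ∈ L, with |w| = 2p ≥ p.
By the pumping lemma, w = xyz with |xy| ≤ p and |y| > 0.
The first p characters of w are a's, so xy (and hence y) consists only of a's. Write y = a^k, 1 ≤ k ≤ p.
Consider xy^2z = a^{p+k} b^p. Since k ≥ 1, the a-count p+k exceeds the b-count p, so i ≤ j fails; thus xy^2z ∉ L.
This contradicts the pumping lemma, so L is not regular.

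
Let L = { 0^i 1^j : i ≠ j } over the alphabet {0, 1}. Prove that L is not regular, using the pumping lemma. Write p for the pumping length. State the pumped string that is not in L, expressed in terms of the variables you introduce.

Assume L is regular. Let p be the pumping length given by the pumping lemma.
Choose w = 0^p 1^{p+p!}. Since p ≠ p+p!, w ∈ L; and |w| ≥ p.
The pumping lemma gives a decomposition w = xyz where |xy| ≤ p and |y| ≥ 1.
Since the first p symbols of w are all 0's and |xy| ≤ p, y lies entirely in the leading 0-block: y = 0^k for some k with 1 ≤ k ≤ p.
Since 1 ≤ k ≤ p, k divides p!; set t = 1 + p!/k. Then xy^t z has p + (p!/k)·k = p + p! copies of 0. Now the 0-count equals the 1-count, so i ≠ j fails. So xy^t z = 0^{p+p!} 1^{p+p!} ∉ L.
This is a contradiction; hence L is not regular.

0^{p+p!} 1^{p+p!}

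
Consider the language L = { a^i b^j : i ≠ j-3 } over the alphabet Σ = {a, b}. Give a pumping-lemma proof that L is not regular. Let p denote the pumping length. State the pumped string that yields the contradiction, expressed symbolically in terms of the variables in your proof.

a^{p+p!} b^{p+p!+3}

Suppose for contradiction that L is regular, and let p be the pumping length.
Choose w = a^p b^{p+p!+3}. Since p ≠ (p+p!+3)-3 = p+p!, w ∈ L; and |w| ≥ p.
Write w = xyz as guaranteed by the lemma, with |xy| ≤ p and |y| ≥ 1.
The first p characters of w are a's, so xy (and hence y) consists only of a's. Write y = a^k, 1 ≤ k ≤ p.
Since 1 ≤ k ≤ p, k divides p!; set t = 1 + p!/k. Then xy^t z has p + (p!/k)·k = p + p! copies of a. Now the a-count is p+p! and (b-count)-3 = (p+p!+3)-3 = p+p!, so i ≠ j-3 fails. So xy^t z = a^{p+p!} b^{p+p!+3} ∉ L.
Contradiction. Therefore L is not regular.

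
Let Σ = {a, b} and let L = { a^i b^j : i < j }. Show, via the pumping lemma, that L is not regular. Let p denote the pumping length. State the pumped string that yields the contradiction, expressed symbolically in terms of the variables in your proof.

Toward a contradiction, assume L is regular with pumping length p.
Choose w = a^p b^{p+1} ∈ L, with |w| = 2p+1 ≥ p.
Write w = xyz as guaranteed by the lemma, with |xy| ≤ p and |y| > 0.
The first p characters of w are a's, so xy (and hence y) consists only of a's. Write y = a^k, 1 ≤ k ≤ p.
Consider xy^2z = a^{p+k} b^{p+1}. Since k ≥ 1, the a-count p+k is at least p+1, so i < j fails; thus xy^2z ∉ L.
Contradiction. Therefore L is not regular.

a^{p+k} b^{p+1}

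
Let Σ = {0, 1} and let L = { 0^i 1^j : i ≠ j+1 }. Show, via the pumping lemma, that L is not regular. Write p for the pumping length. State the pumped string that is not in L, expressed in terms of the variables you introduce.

0^{p+p!} 1^{p+p!-1}

Toward a contradiction, assume L is regular with pumping length p.
Choose w = 0^p 1^{p+p!-1}. Since p ≠ (p+p!-1)+1 = p+p!, w ∈ L; and |w| ≥ p.
The pumping lemma gives a decomposition w = xyz where |xy| ≤ p and |y| > 0.
Because |xy| ≤ p and w begins with p copies of 0, we have y = 0^k with 1 ≤ k ≤ p.
Since 1 ≤ k ≤ p, k divides p!; set t = 1 + p!/k. Then xy^t z has p + (p!/k)·k = p + p! copies of 0. Now the 0-count is p+p! and (1-count)+1 = (p+p!-1)+1 = p+p!, so i ≠ j+1 fails. So xy^t z = 0^{p+p!} 1^{p+p!-1} ∉ L.
Contradiction. Therefore L is not regular.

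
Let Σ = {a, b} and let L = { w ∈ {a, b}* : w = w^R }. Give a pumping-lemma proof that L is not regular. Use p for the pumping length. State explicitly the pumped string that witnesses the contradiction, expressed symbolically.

Assume L is regular. Let p be the pumping length given by the pumping lemma.
Take w = a^p b a^p, a palindrome of length 2p+1 ≥ p.
The pumping lemma gives a decomposition w = xyz where |xy| ≤ p and y is nonempty.
Because |xy| ≤ p and w begins with p copies of a, we have y = a^k with 1 ≤ k ≤ p.
Pump with i = 2: xy^2z = a^{p+k} b a^p. Its reverse is a^p b a^{p+k}, which differs from xy^2z since k ≥ 1. So xy^2z is not a palindrome and xy^2z ∉ L.
Contradiction. Therefore L is not regular.

a^{p+k} b a^p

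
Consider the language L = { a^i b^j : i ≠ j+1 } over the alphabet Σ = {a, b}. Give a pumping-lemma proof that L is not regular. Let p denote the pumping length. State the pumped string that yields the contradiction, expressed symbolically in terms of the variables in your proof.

a^{p+p!} b^{p+p!-1}

Assume L is regular. Let p be the pumping length given by the pumping lemma.
Choose w = a^p b^{p+p!-1}. Since p ≠ (p+p!-1)+1 = p+p!, w ∈ L; and |w| ≥ p.
By the pumping lemma, w = xyz with |xy| ≤ p and y is nonempty.
The first p characters of w are a's, so xy (and hence y) consists only of a's. Write y = a^k, 1 ≤ k ≤ p.
Since 1 ≤ k ≤ p, k divides p!; set t = 1 + p!/k. Then xy^t z has p + (p!/k)·k = p + p! copies of a. Now the a-count is p+p! and (b-count)+1 = (p+p!-1)+1 = p+p!, so i ≠ j+1 fails. So xy^t z = a^{p+p!} b^{p+p!-1} ∉ L.
Contradiction. Therefore L is not regular.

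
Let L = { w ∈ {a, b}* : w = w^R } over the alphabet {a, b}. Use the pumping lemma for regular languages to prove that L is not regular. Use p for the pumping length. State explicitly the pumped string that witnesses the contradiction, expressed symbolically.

a^{p+k} b a^p

Assume L is regular; let p be its pumping constant.
Take w = a^p b a^p, a palindrome of length 2p+1 ≥ p.
Write w = xyz as guaranteed by the lemma, with |xy| ≤ p and |y| ≥ 1.
The first p characters of w are a's, so xy (and hence y) consists only of a's. Write y = a^k, 1 ≤ k ≤ p.
Pump with i = 2: xy^2z = a^{p+k} b a^p. Its reverse is a^p b a^{p+k}, which differs from xy^2z since k ≥ 1. So xy^2z is not a palindrome and xy^2z ∉ L.
This is a contradiction; hence L is not regular.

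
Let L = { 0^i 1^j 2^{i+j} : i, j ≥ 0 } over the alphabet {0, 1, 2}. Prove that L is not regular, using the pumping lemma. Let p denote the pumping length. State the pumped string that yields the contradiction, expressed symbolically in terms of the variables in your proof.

Suppose for contradiction that L is regular, and let p be the pumping length.
Take w = 0^p 1^p 2^{2p} ∈ L (with i=j=p, i+j=2p), |w| = 4p ≥ p.
By the pumping lemma, w = xyz with |xy| ≤ p and |y| > 0.
Because |xy| ≤ p and w begins with p copies of 0, we have y = 0^k with 1 ≤ k ≤ p.
Consider xy^2z = 0^{p+k} 1^p 2^{2p}. Now the 0- and 1-counts sum to 2p+k, but the 2-count is 2p ≠ 2p+k. So xy^2z ∉ L.
This is a contradiction; hence L is not regular.

0^{p+k} 1^p 2^{2p}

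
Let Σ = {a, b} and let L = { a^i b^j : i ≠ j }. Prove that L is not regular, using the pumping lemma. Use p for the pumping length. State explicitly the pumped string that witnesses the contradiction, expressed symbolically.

a^{p+p!} b^{p+p!}

Assume L is regular; let p be its pumping constant.
Choose w = a^p b^{p+p!}. Since p ≠ p+p!, w ∈ L; and |w| ≥ p.
The pumping lemma gives a decomposition w = xyz where |xy| ≤ p and |y| > 0.
The first p characters of w are a's, so xy (and hence y) consists only of a's. Write y = a^k, 1 ≤ k ≤ p.
Since 1 ≤ k ≤ p, k divides p!; set t = 1 + p!/k. Then xy^t z has p + (p!/k)·k = p + p! copies of a. Now the a-count equals the b-count, so i ≠ j fails. So xy^t z = a^{p+p!} b^{p+p!} ∉ L.
Contradiction. Therefore L is not regular.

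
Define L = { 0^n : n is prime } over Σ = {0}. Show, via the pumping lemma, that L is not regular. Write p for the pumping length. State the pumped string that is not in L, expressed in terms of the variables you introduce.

0^{q(1+k)}

Toward a contradiction, assume L is regular with pumping length p.
Let q be a prime with q ≥ p+2 (infinitely many primes exist), and take w = 0^q ∈ L with |w| = q ≥ p.
Write w = xyz as guaranteed by the lemma, with |xy| ≤ p and y is nonempty.
Then y = 0^k for some k with 1 ≤ k ≤ p.
Since 1 ≤ k ≤ p, |xz| = q-k. Pump with i = q+1: |xy^{q+1}z| = (q-k)+(q+1)k = q+qk = q(1+k), which is composite (both factors ≥ 2). So xy^{q+1}z = 0^{q(1+k)} ∉ L.
This contradicts the pumping lemma, so L is not regular.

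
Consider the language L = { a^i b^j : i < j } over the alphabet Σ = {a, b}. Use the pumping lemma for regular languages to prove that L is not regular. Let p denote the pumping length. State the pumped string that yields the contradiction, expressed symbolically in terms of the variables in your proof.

Suppose for contradiction that L is regular, and let p be the pumping length.
Choose w = a^p b^{p+1} ∈ L, with |w| = 2p+1 ≥ p.
Write w = xyz as guaranteed by the lemma, with |xy| ≤ p and |y| ≥ 1.
The first p characters of w are a's, so xy (and hence y) consists only of a's. Write y = a^k, 1 ≤ k ≤ p.
Consider xy^2z = a^{p+k} b^{p+1}. Since k ≥ 1, the a-count p+k is at least p+1, so i < j fails; thus xy^2z ∉ L.
This is a contradiction; hence L is not regular.

a^{p+k} b^{p+1}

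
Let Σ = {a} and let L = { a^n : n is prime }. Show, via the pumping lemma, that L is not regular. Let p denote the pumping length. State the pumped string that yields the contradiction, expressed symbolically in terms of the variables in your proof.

Toward a contradiction, assume L is regular with pumping length p.
Let q be a prime with q ≥ p+2 (infinitely many primes exist), and take w = a^q ∈ L with |w| = q ≥ p.
The pumping lemma gives a decomposition w = xyz where |xy| ≤ p and |y| > 0.
Then y = a^k for some k with 1 ≤ k ≤ p.
Since 1 ≤ k ≤ p, |xz| = q-k. Pump with i = q+1: |xy^{q+1}z| = (q-k)+(q+1)k = q+qk = q(1+k), which is composite (both factors ≥ 2). So xy^{q+1}z = a^{q(1+k)} ∉ L.
This contradicts the pumping lemma, so L is not regular.

a^{q(1+k)}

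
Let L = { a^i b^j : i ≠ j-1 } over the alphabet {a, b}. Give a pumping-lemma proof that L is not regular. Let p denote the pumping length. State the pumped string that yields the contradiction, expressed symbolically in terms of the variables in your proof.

a^{p+p!} b^{p+p!+1}

Assume L is regular. Let p be the pumping length given by the pumping lemma.
Choose w = a^p b^{p+p!+1}. Since p ≠ (p+p!+1)-1 = p+p!, w ∈ L; and |w| ≥ p.
Write w = xyz as guaranteed by the lemma, with |xy| ≤ p and |y| > 0.
The first p characters of w are a's, so xy (and hence y) consists only of a's. Write y = a^k, 1 ≤ k ≤ p.
Since 1 ≤ k ≤ p, k divides p!; set t = 1 + p!/k. Then xy^t z has p + (p!/k)·k = p + p! copies of a. Now the a-count is p+p! and (b-count)-1 = (p+p!+1)-1 = p+p!, so i ≠ j-1 fails. So xy^t z = a^{p+p!} b^{p+p!+1} ∉ L.
This contradicts the pumping lemma, so L is not regular.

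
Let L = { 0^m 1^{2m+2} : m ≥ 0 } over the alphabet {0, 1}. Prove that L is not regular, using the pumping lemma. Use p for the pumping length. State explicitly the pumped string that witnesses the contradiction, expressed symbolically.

0^{p+k} 1^{2p+2}

Toward a contradiction, assume L is regular with pumping length p.
Choose w = 0^p 1^{2p+2}, which is in L with |w| = 3p+2 ≥ p.
By the pumping lemma, w = xyz with |xy| ≤ p and y is nonempty.
Since the first p symbols of w are all 0's and |xy| ≤ p, y lies entirely in the leading 0-block: y = 0^k for some k with 1 ≤ k ≤ p.
Pump with i = 2: xy^2z = 0^{p+k} 1^{2p+2}. For this to lie in L we would need 2p+2 = 2(p+k)+2, which forces k = 0. But k ≥ 1, so xy^2z ∉ L.
Contradiction. Therefore L is not regular.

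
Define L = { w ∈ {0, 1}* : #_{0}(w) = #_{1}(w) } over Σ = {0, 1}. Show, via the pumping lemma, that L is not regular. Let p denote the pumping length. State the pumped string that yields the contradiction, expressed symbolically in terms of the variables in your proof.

0^{p+k} 1^p

Toward a contradiction, assume L is regular with pumping length p.
Choose w = 0^p 1^p ∈ L with |w| = 2p ≥ p.
The pumping lemma gives a decomposition w = xyz where |xy| ≤ p and |y| > 0.
Since the first p symbols of w are all 0's and |xy| ≤ p, y lies entirely in the leading 0-block: y = 0^k for some k with 1 ≤ k ≤ p.
Pump with i = 2: xy^2z = 0^{p+k} 1^p has p+k occurrences of 0 but only p of 1. Since k ≥ 1 the counts differ, so xy^2z ∉ L.
This is a contradiction; hence L is not regular.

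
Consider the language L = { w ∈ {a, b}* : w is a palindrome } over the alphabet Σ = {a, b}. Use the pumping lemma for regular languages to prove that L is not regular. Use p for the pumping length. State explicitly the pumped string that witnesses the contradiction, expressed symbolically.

Suppose for contradiction that L is regular, and let p be the pumping length.
Take w = a^p b a^p, a palindrome of length 2p+1 ≥ p.
The pumping lemma gives a decomposition w = xyz where |xy| ≤ p and y is nonempty.
Since the first p symbols of w are all a's and |xy| ≤ p, y lies entirely in the leading a-block: y = a^k for some k with 1 ≤ k ≤ p.
Pump with i = 2: xy^2z = a^{p+k} b a^p. Its reverse is a^p b a^{p+k}, which differs from xy^2z since k ≥ 1. So xy^2z is not a palindrome and xy^2z ∉ L.
This is a contradiction; hence L is not regular.

a^{p+k} b a^p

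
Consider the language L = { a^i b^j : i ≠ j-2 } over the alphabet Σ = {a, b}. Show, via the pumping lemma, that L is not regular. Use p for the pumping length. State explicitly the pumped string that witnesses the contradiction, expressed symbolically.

a^{p+p!} b^{p+p!+2}

Assume L is regular. Let p be the pumping length given by the pumping lemma.
Choose w = a^p b^{p+p!+2}. Since p ≠ (p+p!+2)-2 = p+p!, w ∈ L; and |w| ≥ p.
By the pumping lemma, w = xyz with |xy| ≤ p and y is nonempty.
Since the first p symbols of w are all a's and |xy| ≤ p, y lies entirely in the leading a-block: y = a^k for some k with 1 ≤ k ≤ p.
Since 1 ≤ k ≤ p, k divides p!; set t = 1 + p!/k. Then xy^t z has p + (p!/k)·k = p + p! copies of a. Now the a-count is p+p! and (b-count)-2 = (p+p!+2)-2 = p+p!, so i ≠ j-2 fails. So xy^t z = a^{p+p!} b^{p+p!+2} ∉ L.
Contradiction. Therefore L is not regular.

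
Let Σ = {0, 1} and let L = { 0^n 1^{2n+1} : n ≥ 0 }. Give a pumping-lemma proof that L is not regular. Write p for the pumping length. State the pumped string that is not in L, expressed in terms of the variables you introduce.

Assume L is regular. Let p be the pumping length given by the pumping lemma.
Take w = 0^p 1^{2p+1}. Then w ∈ L and |w| = 3p+1 ≥ p.
The pumping lemma gives a decomposition w = xyz where |xy| ≤ p and y is nonempty.
The first p characters of w are 0's, so xy (and hence y) consists only of 0's. Write y = 0^k, 1 ≤ k ≤ p.
Pump with i = 2: xy^2z = 0^{p+k} 1^{2p+1}. For this to lie in L we would need 2p+1 = 2(p+k)+1, which forces k = 0. But k ≥ 1, so xy^2z ∉ L.
This contradicts the pumping lemma, so L is not regular.

0^{p+k} 1^{2p+1}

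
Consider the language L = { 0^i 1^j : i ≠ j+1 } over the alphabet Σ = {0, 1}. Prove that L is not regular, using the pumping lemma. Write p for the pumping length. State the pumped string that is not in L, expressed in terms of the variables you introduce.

0^{p+p!} 1^{p+p!-1}

Suppose for contradiction that L is regular, and let p be the pumping length.
Choose w = 0^p 1^{p+p!-1}. Since p ≠ (p+p!-1)+1 = p+p!, w ∈ L; and |w| ≥ p.
The pumping lemma gives a decomposition w = xyz where |xy| ≤ p and |y| ≥ 1.
The first p characters of w are 0's, so xy (and hence y) consists only of 0's. Write y = 0^k, 1 ≤ k ≤ p.
Since 1 ≤ k ≤ p, k divides p!; set t = 1 + p!/k. Then xy^t z has p + (p!/k)·k = p + p! copies of 0. Now the 0-count is p+p! and (1-count)+1 = (p+p!-1)+1 = p+p!, so i ≠ j+1 fails. So xy^t z = 0^{p+p!} 1^{p+p!-1} ∉ L.
Contradiction. Therefore L is not regular.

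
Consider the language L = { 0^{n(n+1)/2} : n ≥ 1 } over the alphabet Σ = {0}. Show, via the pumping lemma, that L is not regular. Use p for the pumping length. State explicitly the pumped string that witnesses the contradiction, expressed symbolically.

Toward a contradiction, assume L is regular with pumping length p.
Take w = 0^{p(p+1)/2} ∈ L with |w| = p(p+1)/2 ≥ p.
Write w = xyz as guaranteed by the lemma, with |xy| ≤ p and |y| ≥ 1.
Then y = 0^k for some k with 1 ≤ k ≤ p.
Pump with i = 2: xy^2z = 0^{p(p+1)/2+k}. Since 1 ≤ k ≤ p, p(p+1)/2 < p(p+1)/2+k ≤ p(p+1)/2+p < (p+1)(p+2)/2, so p(p+1)/2+k is strictly between consecutive triangular numbers. So xy^2z ∉ L.
This contradicts the pumping lemma, so L is not regular.

0^{p(p+1)/2+k}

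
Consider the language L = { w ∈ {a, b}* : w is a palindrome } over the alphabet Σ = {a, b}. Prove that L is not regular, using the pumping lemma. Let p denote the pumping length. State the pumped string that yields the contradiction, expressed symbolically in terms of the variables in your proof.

Suppose for contradiction that L is regular, and let p be the pumping length.
Take w = a^p b a^p, a palindrome of length 2p+1 ≥ p.
By the pumping lemma, w = xyz with |xy| ≤ p and y is nonempty.
The first p characters of w are a's, so xy (and hence y) consists only of a's. Write y = a^k, 1 ≤ k ≤ p.
Pump with i = 2: xy^2z = a^{p+k} b a^p. Its reverse is a^p b a^{p+k}, which differs from xy^2z since k ≥ 1. So xy^2z is not a palindrome and xy^2z ∉ L.
This is a contradiction; hence L is not regular.

a^{p+k} b a^p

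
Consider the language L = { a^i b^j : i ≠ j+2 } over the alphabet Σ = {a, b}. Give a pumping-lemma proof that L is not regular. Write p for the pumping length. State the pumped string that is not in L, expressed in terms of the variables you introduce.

Toward a contradiction, assume L is regular with pumping length p.
Choose w = a^p b^{p+p!-2}. Since p ≠ (p+p!-2)+2 = p+p!, w ∈ L; and |w| ≥ p.
Write w = xyz as guaranteed by the lemma, with |xy| ≤ p and |y| ≥ 1.
Since the first p symbols of w are all a's and |xy| ≤ p, y lies entirely in the leading a-block: y = a^k for some k with 1 ≤ k ≤ p.
Since 1 ≤ k ≤ p, k divides p!; set t = 1 + p!/k. Then xy^t z has p + (p!/k)·k = p + p! copies of a. Now the a-count is p+p! and (b-count)+2 = (p+p!-2)+2 = p+p!, so i ≠ j+2 fails. So xy^t z = a^{p+p!} b^{p+p!-2} ∉ L.
This is a contradiction; hence L is not regular.

a^{p+p!} b^{p+p!-2}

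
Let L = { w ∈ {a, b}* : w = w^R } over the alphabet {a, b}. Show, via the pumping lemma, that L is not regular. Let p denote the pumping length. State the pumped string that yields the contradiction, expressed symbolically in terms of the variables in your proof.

a^{p+k} b a^p

Toward a contradiction, assume L is regular with pumping length p.
Take w = a^p b a^p, a palindrome of length 2p+1 ≥ p.
The pumping lemma gives a decomposition w = xyz where |xy| ≤ p and |y| ≥ 1.
Because |xy| ≤ p and w begins with p copies of a, we have y = a^k with 1 ≤ k ≤ p.
Pump with i = 2: xy^2z = a^{p+k} b a^p. Its reverse is a^p b a^{p+k}, which differs from xy^2z since k ≥ 1. So xy^2z is not a palindrome and xy^2z ∉ L.
This is a contradiction; hence L is not regular.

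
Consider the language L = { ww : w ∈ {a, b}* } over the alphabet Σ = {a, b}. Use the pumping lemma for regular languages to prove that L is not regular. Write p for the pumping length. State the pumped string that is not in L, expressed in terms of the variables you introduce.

a^{p+k} b^p a^p b^p

Assume L is regular. Let p be the pumping length given by the pumping lemma.
Take w = a^p b^p a^p b^p = uu where u = a^pb^p; then w ∈ L and |w| = 4p ≥ p.
Write w = xyz as guaranteed by the lemma, with |xy| ≤ p and y is nonempty.
Because |xy| ≤ p and w begins with p copies of a, we have y = a^k with 1 ≤ k ≤ p.
Pump with i = 2: xy^2z = a^{p+k} b^p a^p b^p, of length 4p+k. Suppose this equals vv. The string starts with a and ends with b, so v does too; thus the boundary between the two copies of v is a b→a transition. There is exactly one such transition, at position 2p+k, so |v| = 2p+k and |vv| = 4p+2k ≠ 4p+k since k ≥ 1. So xy^2z ∉ L.
Contradiction. Therefore L is not regular.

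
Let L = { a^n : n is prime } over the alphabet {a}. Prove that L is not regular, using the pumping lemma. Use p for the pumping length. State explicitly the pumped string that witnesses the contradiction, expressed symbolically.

a^{q(1+k)}

Toward a contradiction, assume L is regular with pumping length p.
Let q be a prime with q ≥ p+2 (infinitely many primes exist), and take w = a^q ∈ L with |w| = q ≥ p.
By the pumping lemma, w = xyz with |xy| ≤ p and y is nonempty.
Then y = a^k for some k with 1 ≤ k ≤ p.
Since 1 ≤ k ≤ p, |xz| = q-k. Pump with i = q+1: |xy^{q+1}z| = (q-k)+(q+1)k = q+qk = q(1+k), which is composite (both factors ≥ 2). So xy^{q+1}z = a^{q(1+k)} ∉ L.
This contradicts the pumping lemma, so L is not regular.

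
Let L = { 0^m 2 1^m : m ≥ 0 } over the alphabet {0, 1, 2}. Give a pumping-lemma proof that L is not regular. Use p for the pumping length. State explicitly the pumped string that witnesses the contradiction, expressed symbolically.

0^{p+k} 2 1^p

Assume L is regular; let p be its pumping constant.
Take w = 0^p 2 1^p ∈ L with |w| = 2p+1 ≥ p.
By the pumping lemma, w = xyz with |xy| ≤ p and |y| ≥ 1.
The first p characters of w are 0's, so xy (and hence y) consists only of 0's. Write y = 0^k, 1 ≤ k ≤ p.
Pump with i = 2: xy^2z = 0^{p+k} 2 1^p, which would require p+k = p. But k ≥ 1, so xy^2z ∉ L.
This is a contradiction; hence L is not regular.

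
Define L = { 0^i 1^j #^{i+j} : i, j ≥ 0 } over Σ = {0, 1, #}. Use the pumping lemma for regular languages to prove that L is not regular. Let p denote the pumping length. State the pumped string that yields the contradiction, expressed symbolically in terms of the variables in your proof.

Suppose for contradiction that L is regular, and let p be the pumping length.
Take w = 0^p 1^p #^{2p} ∈ L (with i=j=p, i+j=2p), |w| = 4p ≥ p.
Write w = xyz as guaranteed by the lemma, with |xy| ≤ p and y is nonempty.
Because |xy| ≤ p and w begins with p copies of 0, we have y = 0^k with 1 ≤ k ≤ p.
Consider xy^2z = 0^{p+k} 1^p #^{2p}. Now the 0- and 1-counts sum to 2p+k, but the #-count is 2p ≠ 2p+k. So xy^2z ∉ L.
This is a contradiction; hence L is not regular.

0^{p+k} 1^p #^{2p}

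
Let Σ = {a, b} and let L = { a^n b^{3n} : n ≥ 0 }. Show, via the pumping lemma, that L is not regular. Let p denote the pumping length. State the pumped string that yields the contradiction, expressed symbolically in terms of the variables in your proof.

a^{p+k} b^{3p}

Toward a contradiction, assume L is regular with pumping length p.
Choose w = a^p b^{3p}, which is in L with |w| = 4p ≥ p.
The pumping lemma gives a decomposition w = xyz where |xy| ≤ p and |y| > 0.
Since the first p symbols of w are all a's and |xy| ≤ p, y lies entirely in the leading a-block: y = a^k for some k with 1 ≤ k ≤ p.
Pump with i = 2: xy^2z = a^{p+k} b^{3p}. For this to lie in L we would need 3p = 3(p+k), which forces k = 0. But k ≥ 1, so xy^2z ∉ L.
This contradicts the pumping lemma, so L is not regular.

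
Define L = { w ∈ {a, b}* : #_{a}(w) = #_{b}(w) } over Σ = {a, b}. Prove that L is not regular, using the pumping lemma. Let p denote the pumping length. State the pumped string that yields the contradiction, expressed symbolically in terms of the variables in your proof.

Assume L is regular; let p be its pumping constant.
Choose w = a^p b^p ∈ L with |w| = 2p ≥ p.
By the pumping lemma, w = xyz with |xy| ≤ p and |y| ≥ 1.
Because |xy| ≤ p and w begins with p copies of a, we have y = a^k with 1 ≤ k ≤ p.
Pump with i = 2: xy^2z = a^{p+k} b^p has p+k occurrences of a but only p of b. Since k ≥ 1 the counts differ, so xy^2z ∉ L.
This is a contradiction; hence L is not regular.

a^{p+k} b^p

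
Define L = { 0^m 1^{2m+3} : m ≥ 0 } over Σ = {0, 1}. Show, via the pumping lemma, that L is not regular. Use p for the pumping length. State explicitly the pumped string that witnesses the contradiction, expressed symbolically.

0^{p+k} 1^{2p+3}

Toward a contradiction, assume L is regular with pumping length p.
Let w = 0^p 1^{2p+3} ∈ L; note |w| = 3p+3 ≥ p.
The pumping lemma gives a decomposition w = xyz where |xy| ≤ p and |y| ≥ 1.
Since the first p symbols of w are all 0's and |xy| ≤ p, y lies entirely in the leading 0-block: y = 0^k for some k with 1 ≤ k ≤ p.
Pump with i = 2: xy^2z = 0^{p+k} 1^{2p+3}. For this to lie in L we would need 2p+3 = 2(p+k)+3, which forces k = 0. But k ≥ 1, so xy^2z ∉ L.
Contradiction. Therefore L is not regular.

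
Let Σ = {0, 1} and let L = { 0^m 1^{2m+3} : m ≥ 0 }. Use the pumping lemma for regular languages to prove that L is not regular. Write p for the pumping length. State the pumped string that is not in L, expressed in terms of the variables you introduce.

Toward a contradiction, assume L is regular with pumping length p.
Take w = 0^p 1^{2p+3}. Then w ∈ L and |w| = 3p+3 ≥ p.
Write w = xyz as guaranteed by the lemma, with |xy| ≤ p and |y| ≥ 1.
The first p characters of w are 0's, so xy (and hence y) consists only of 0's. Write y = 0^k, 1 ≤ k ≤ p.
Pump with i = 2: xy^2z = 0^{p+k} 1^{2p+3}. For this to lie in L we would need 2p+3 = 2(p+k)+3, which forces k = 0. But k ≥ 1, so xy^2z ∉ L.
This contradicts the pumping lemma, so L is not regular.

0^{p+k} 1^{2p+3}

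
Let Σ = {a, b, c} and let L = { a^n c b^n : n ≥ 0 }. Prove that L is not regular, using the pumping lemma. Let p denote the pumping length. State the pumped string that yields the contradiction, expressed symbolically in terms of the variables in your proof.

a^{p+k} c b^p

Assume L is regular; let p be its pumping constant.
Take w = a^p c b^p ∈ L with |w| = 2p+1 ≥ p.
The pumping lemma gives a decomposition w = xyz where |xy| ≤ p and |y| ≥ 1.
Since the first p symbols of w are all a's and |xy| ≤ p, y lies entirely in the leading a-block: y = a^k for some k with 1 ≤ k ≤ p.
Pump with i = 2: xy^2z = a^{p+k} c b^p, which would require p+k = p. But k ≥ 1, so xy^2z ∉ L.
This is a contradiction; hence L is not regular.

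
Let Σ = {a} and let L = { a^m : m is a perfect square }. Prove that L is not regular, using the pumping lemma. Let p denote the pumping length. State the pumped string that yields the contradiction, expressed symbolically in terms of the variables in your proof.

a^{p²+k}

Assume L is regular; let p be its pumping constant.
Take w = a^{p²} ∈ L with |w| = p² ≥ p.
Write w = xyz as guaranteed by the lemma, with |xy| ≤ p and |y| ≥ 1.
Then y = a^k for some k with 1 ≤ k ≤ p.
Pump with i = 2: xy^2z = a^{p²+k}. Since 1 ≤ k ≤ p, p² < p²+k ≤ p²+p < (p+1)², so p²+k lies strictly between consecutive squares and is not a perfect square. So xy^2z ∉ L.
Contradiction. Therefore L is not regular.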